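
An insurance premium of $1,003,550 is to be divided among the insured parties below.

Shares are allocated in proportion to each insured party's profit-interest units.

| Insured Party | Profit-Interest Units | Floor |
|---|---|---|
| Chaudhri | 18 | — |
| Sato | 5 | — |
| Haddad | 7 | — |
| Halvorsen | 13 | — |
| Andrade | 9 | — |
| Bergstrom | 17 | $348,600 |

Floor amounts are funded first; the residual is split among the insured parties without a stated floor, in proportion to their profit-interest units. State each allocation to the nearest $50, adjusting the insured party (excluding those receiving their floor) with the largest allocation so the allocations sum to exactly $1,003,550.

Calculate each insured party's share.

Guaranteed amounts: Bergstrom $348,600. Remaining pool $654,950.
Remaining pool split over remaining profit-interest units 52: Chaudhri 226,713.46 → $226,700; Sato 62,975.96 → $63,000; Haddad 88,166.35 → $88,150; Halvorsen 163,737.50 → $163,750; Andrade 113,356.73 → $113,350.

Chaudhri: $226,700 · Sato: $63,000 · Haddad: $88,150 · Halvorsen: $163,750 · Andrade: $113,350 · Bergstrom: $348,600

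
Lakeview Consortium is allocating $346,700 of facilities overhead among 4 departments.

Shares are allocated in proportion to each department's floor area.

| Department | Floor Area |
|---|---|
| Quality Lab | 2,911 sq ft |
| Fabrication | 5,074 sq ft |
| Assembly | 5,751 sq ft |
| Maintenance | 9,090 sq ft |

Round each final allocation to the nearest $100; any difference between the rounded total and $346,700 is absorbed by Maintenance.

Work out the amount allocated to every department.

Total floor area = 22,826.
Pro-rata amounts: Quality Lab 2,911/22,826 × $346,700 = 44,214.65; Fabrication 5,074/22,826 × $346,700 = 77,068.07; Assembly 5,751/22,826 × $346,700 = 87,350.90; Maintenance 9,090/22,826 × $346,700 = 138,066.37.
At nearest $100: Quality Lab $44,200; Fabrication $77,100; Assembly $87,400; Maintenance $138,100. Sum = $346,800.
Difference $346,700 − $346,800 = −$100 applied to Maintenance: Maintenance becomes $138,000.

Quality Lab: $44,200 · Fabrication: $77,100 · Assembly: $87,400 · Maintenance: $138,000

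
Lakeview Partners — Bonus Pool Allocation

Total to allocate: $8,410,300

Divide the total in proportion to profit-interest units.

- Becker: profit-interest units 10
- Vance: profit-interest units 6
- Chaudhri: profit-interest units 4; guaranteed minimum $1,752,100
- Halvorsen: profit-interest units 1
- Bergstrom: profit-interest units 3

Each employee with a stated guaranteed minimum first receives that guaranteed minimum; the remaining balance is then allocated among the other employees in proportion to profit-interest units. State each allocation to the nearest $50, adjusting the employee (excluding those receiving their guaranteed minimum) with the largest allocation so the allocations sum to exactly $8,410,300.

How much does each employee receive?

Fund the minimums — Chaudhri $1,752,100. Balance $6,658,200.
Balance split over remaining profit-interest units 20: Becker 3,329,100.00 → $3,329,100; Vance 1,997,460.00 → $1,997,450; Halvorsen 332,910.00 → $332,900; Bergstrom 998,730.00 → $998,750.

Becker: $3,329,100 · Vance: $1,997,450 · Chaudhri: $1,752,100 · Halvorsen: $332,900 · Bergstrom: $998,750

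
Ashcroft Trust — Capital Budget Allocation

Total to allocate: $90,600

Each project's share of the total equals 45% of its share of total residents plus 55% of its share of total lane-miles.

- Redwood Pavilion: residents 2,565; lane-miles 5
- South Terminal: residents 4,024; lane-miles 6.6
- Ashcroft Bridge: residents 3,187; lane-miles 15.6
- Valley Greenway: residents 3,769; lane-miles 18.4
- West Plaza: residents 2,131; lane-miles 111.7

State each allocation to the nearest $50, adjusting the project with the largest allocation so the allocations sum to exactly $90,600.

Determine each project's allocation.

Residents total 15,676; lane-miles total 157.3.
Blended shares (45% residents + 55% lane-miles): Redwood Pavilion 0.0911; South Terminal 0.1386; Ashcroft Bridge 0.1460; Valley Greenway 0.1725; West Plaza 0.4517.
Raw shares: Redwood Pavilion 8,254.95; South Terminal 12,556.35; Ashcroft Bridge 13,230.54; Valley Greenway 15,631.19; West Plaza 40,926.97.
Rounded to nearest $50: Redwood Pavilion $8,250; South Terminal $12,550; Ashcroft Bridge $13,250; Valley Greenway $15,650; West Plaza $40,950. Sum = $90,650.
Difference $90,600 − $90,650 = −$50 applied to largest allocation (West Plaza): West Plaza becomes $40,900.

Redwood Pavilion: $8,250 · South Terminal: $12,550 · Ashcroft Bridge: $13,250 · Valley Greenway: $15,650 · West Plaza: $40,900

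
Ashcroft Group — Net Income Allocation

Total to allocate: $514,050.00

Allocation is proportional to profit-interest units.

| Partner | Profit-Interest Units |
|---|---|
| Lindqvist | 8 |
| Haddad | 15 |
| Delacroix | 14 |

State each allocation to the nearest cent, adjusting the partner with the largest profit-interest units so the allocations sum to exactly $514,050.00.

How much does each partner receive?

Lindqvist: $111,145.95 · Haddad: $208,398.64 · Delacroix: $194,505.41

Total profit-interest units = 8 + 15 + 14 = 37.
Raw shares: Lindqvist 111,145.9459; Haddad 208,398.6486; Delacroix 194,505.4054.
At nearest cent: Lindqvist $111,145.95; Haddad $208,398.65; Delacroix $194,505.41. Sum = $514,050.01.
Difference $514,050.00 − $514,050.01 = −$0.01 applied to largest profit-interest units (Haddad): Haddad becomes $208,398.64.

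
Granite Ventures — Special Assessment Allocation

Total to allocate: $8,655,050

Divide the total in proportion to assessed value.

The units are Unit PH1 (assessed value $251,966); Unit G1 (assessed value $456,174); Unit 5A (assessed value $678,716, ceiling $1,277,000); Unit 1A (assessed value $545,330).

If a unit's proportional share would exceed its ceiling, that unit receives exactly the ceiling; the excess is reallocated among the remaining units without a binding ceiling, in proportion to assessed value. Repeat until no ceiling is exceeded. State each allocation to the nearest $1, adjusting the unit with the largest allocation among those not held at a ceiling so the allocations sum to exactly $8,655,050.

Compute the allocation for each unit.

Unit PH1: $1,483,097 | Unit G1: $2,685,086 | Unit 5A: $1,277,000 | Unit 1A: $3,209,867

Combined assessed value = 1,932,186.
Pro-rata shares before constraints: Unit PH1 1,128,658.59; Unit G1 2,043,389.60; Unit 5A 3,040,246.08; Unit 1A 2,442,755.73.
Cap binds for Unit 5A ($1,277,000); balance $7,378,050 reallocated over remaining assessed value 1,253,470.
Shares after redistribution: Unit PH1 1,483,097.12 → $1,483,097; Unit G1 2,685,085.87 → $2,685,086; Unit 1A 3,209,867.01 → $3,209,867.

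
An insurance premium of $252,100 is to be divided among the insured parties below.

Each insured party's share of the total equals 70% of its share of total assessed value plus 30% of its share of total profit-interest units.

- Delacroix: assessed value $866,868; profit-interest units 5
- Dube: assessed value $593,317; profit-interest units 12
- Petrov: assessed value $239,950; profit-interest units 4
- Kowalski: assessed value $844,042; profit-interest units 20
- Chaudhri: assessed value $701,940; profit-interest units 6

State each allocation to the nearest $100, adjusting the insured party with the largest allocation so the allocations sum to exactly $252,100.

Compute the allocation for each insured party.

Delacroix: $55,200 · Dube: $51,600 · Petrov: $19,500 · Kowalski: $78,000 · Chaudhri: $47,800

Assessed value total 3,246,117; profit-interest units total 47.
Blended shares (70% assessed value + 30% profit-interest units): Delacroix 0.2188; Dube 0.2045; Petrov 0.0773; Kowalski 0.3097; Chaudhri 0.1897.
Unrounded shares: Delacroix 55,171.65; Dube 51,564.52; Petrov 19,481.10; Kowalski 78,067.98; Chaudhri 47,814.75.
At nearest $100: Delacroix $55,200; Dube $51,600; Petrov $19,500; Kowalski $78,100; Chaudhri $47,800. Sum = $252,200.
Difference $252,100 − $252,200 = −$100 applied to largest allocation (Kowalski): Kowalski becomes $78,000.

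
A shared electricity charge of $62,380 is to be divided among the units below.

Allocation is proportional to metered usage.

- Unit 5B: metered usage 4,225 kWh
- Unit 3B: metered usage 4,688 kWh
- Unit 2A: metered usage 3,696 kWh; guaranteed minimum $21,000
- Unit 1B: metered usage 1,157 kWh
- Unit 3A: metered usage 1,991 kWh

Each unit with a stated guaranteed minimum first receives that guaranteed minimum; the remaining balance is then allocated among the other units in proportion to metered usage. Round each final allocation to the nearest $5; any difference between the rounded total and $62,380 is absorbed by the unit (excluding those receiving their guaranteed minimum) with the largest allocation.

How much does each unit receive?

Guaranteed amounts: Unit 2A $21,000. Remaining pool $41,380.
Remaining pool split over remaining metered usage 12,061: Unit 5B 14,495.52 → $14,495; Unit 3B 16,084.03 → $16,085; Unit 1B 3,969.54 → $3,970; Unit 3A 6,830.91 → $6,830.

Unit 5B: $14,495; Unit 3B: $16,085; Unit 2A: $21,000; Unit 1B: $3,970; Unit 3A: $6,830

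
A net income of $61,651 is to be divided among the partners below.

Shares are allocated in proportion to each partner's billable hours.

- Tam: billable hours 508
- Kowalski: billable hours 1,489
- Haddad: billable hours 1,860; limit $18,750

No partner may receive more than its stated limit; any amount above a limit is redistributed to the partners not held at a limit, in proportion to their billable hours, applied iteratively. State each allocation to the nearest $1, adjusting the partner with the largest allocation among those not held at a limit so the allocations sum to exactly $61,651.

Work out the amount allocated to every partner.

Billable hours total: 3,857.
Unconstrained shares: Tam 8,119.97; Kowalski 23,800.45; Haddad 29,730.58.
Cap binds for Haddad ($18,750); remaining pool $42,901 reallocated over remaining billable hours 1,997.
Remaining shares: Tam 10,913.22 → $10,913; Kowalski 31,987.78 → $31,988.

Tam: $10,913 | Kowalski: $31,988 | Haddad: $18,750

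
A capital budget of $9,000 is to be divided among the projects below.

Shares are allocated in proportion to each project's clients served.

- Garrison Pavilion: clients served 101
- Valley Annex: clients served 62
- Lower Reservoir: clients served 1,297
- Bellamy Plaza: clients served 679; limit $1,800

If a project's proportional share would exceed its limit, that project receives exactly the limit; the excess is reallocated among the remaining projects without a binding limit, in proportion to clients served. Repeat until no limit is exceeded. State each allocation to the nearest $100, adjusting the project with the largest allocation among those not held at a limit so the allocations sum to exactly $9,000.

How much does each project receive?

Garrison Pavilion: $500; Valley Annex: $300; Lower Reservoir: $6,400; Bellamy Plaza: $1,800

Clients served total: 2,139.
Unconstrained shares: Garrison Pavilion 424.96; Valley Annex 260.87; Lower Reservoir 5,457.22; Bellamy Plaza 2,856.94.
Capped: Bellamy Plaza ($1,800); remaining pool $7,200 reallocated over remaining clients served 1,460.
Shares after redistribution: Garrison Pavilion 498.08 → $500; Valley Annex 305.75 → $300; Lower Reservoir 6,396.16 → $6,400.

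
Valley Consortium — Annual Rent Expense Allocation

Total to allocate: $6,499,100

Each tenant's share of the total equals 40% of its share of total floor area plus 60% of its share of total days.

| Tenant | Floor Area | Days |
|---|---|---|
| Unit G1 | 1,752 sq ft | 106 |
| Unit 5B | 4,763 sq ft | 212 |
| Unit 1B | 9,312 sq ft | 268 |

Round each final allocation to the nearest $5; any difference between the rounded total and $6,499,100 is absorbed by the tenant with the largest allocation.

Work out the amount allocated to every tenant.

Totals — floor area 15,827, days 586.
Blended shares (40% floor area + 60% days): Unit G1 0.1528; Unit 5B 0.3374; Unit 1B 0.5097.
Pro-rata amounts: Unit G1 993,135.19; Unit 5B 2,193,065.52; Unit 1B 3,312,899.29.
After rounding ($5): Unit G1 $993,135; Unit 5B $2,193,065; Unit 1B $3,312,900. Sum = $6,499,100.
Sum already equals the total — no adjustment.

Unit G1: $993,135 · Unit 5B: $2,193,065 · Unit 1B: $3,312,900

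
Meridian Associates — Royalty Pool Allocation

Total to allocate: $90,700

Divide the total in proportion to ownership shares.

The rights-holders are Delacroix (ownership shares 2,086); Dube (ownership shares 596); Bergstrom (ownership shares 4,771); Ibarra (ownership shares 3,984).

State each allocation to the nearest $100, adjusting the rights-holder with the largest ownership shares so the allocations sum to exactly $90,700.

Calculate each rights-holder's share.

Total ownership shares = 2,086 + 596 + 4,771 + 3,984 = 11,437.
Proportional shares: Delacroix 16,542.82; Dube 4,726.52; Bergstrom 37,835.94; Ibarra 31,594.72.
Rounded to nearest $100: Delacroix $16,500; Dube $4,700; Bergstrom $37,800; Ibarra $31,600. Sum = $90,600.
Difference $90,700 − $90,600 = +$100 applied to largest ownership shares (Bergstrom): Bergstrom becomes $37,900.

Delacroix: $16,500 · Dube: $4,700 · Bergstrom: $37,900 · Ibarra: $31,600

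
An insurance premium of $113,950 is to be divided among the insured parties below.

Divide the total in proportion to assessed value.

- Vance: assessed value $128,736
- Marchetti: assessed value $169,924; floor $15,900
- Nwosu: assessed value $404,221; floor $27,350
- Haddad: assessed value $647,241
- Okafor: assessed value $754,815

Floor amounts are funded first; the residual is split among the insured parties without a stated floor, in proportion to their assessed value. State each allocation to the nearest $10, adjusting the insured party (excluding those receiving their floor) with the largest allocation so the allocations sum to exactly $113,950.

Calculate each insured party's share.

Vance: $5,950; Marchetti: $15,900; Nwosu: $27,350; Haddad: $29,890; Okafor: $34,860

Fund the minimums — Marchetti $15,900; Nwosu $27,350. Residual $70,700.
Residual split over remaining assessed value 1,530,792: Vance 5,945.70 → $5,950; Haddad 29,892.98 → $29,890; Okafor 34,861.31 → $34,860.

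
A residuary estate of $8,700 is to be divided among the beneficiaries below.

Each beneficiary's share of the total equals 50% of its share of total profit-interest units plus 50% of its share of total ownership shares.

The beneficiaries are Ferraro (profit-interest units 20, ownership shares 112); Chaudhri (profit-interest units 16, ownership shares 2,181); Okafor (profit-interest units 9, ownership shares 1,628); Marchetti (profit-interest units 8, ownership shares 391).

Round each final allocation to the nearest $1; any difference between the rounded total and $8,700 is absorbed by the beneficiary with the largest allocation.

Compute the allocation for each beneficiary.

Totals — profit-interest units 53, ownership shares 4,312.
Combined weights (50% profit-interest units + 50% ownership shares): Ferraro 0.2017; Chaudhri 0.4038; Okafor 0.2737; Marchetti 0.1208.
Unrounded shares: Ferraro 1,754.496; Chaudhri 3,513.43; Okafor 2,381.03; Marchetti 1,051.05.
After rounding ($1): Ferraro $1,754; Chaudhri $3,513; Okafor $2,381; Marchetti $1,051. Sum = $8,699.
Difference $8,700 − $8,699 = +$1 applied to largest allocation (Chaudhri): Chaudhri becomes $3,514.

Ferraro: $1,754 | Chaudhri: $3,514 | Okafor: $2,381 | Marchetti: $1,051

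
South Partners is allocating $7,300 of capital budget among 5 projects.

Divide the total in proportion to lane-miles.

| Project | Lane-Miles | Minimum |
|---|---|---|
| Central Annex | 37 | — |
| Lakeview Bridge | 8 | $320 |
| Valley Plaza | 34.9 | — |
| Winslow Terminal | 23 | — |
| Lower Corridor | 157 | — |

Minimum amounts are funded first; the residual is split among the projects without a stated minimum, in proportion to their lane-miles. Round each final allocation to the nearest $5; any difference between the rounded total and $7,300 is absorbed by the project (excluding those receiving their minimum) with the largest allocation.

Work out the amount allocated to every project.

Central Annex: $1,025 | Lakeview Bridge: $320 | Valley Plaza: $965 | Winslow Terminal: $635 | Lower Corridor: $4,355

Guaranteed amounts: Lakeview Bridge $320. Balance $6,980.
Balance split over remaining lane-miles 251.9: Central Annex 1,025.25 → $1,025; Valley Plaza 967.06 → $965; Winslow Terminal 637.32 → $635; Lower Corridor 4,350.38 → $4,350.
Rounding difference +$5 applied to Lower Corridor → $4,355.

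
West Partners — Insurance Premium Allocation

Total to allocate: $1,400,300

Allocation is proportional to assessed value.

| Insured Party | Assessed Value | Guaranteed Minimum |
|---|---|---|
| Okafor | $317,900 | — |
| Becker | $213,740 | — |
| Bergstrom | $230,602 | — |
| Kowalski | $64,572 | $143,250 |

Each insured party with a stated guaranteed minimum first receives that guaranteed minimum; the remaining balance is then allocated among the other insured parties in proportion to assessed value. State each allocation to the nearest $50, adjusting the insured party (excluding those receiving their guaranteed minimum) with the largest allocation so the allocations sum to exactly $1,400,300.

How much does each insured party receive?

Okafor: $524,250 · Becker: $352,500 · Bergstrom: $380,300 · Kowalski: $143,250

Minimums first: Kowalski $143,250. Balance $1,257,050.
Balance split over remaining assessed value 762,242: Okafor 524,264.20 → $524,250; Becker 352,488.93 → $352,500; Bergstrom 380,296.87 → $380,300.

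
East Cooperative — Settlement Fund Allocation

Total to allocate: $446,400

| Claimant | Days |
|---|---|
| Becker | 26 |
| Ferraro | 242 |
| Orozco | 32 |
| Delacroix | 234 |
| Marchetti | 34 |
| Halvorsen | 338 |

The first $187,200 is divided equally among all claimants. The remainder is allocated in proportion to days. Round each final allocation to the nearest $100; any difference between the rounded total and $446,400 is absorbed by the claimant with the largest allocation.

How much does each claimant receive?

Equal tier: $187,200 ÷ 6 = $31,200 apiece.
Remainder $259,200 by days (total 906): Becker 7,438.41 → $7,400; Ferraro 69,234.44 → $69,200; Orozco 9,154.97 → $9,200; Delacroix 66,945.70 → $66,900; Marchetti 9,727.15 → $9,700; Halvorsen 96,699.34 → $96,700.
Rounding difference +$100 on remainder applied to Halvorsen.
Totals: Becker $31,200 + $7,400 = $38,600; Ferraro $31,200 + $69,200 = $100,400; Orozco $31,200 + $9,200 = $40,400; Delacroix $31,200 + $66,900 = $98,100; Marchetti $31,200 + $9,700 = $40,900; Halvorsen $31,200 + $96,800 = $128,000.

Becker: $38,600; Ferraro: $100,400; Orozco: $40,400; Delacroix: $98,100; Marchetti: $40,900; Halvorsen: $128,000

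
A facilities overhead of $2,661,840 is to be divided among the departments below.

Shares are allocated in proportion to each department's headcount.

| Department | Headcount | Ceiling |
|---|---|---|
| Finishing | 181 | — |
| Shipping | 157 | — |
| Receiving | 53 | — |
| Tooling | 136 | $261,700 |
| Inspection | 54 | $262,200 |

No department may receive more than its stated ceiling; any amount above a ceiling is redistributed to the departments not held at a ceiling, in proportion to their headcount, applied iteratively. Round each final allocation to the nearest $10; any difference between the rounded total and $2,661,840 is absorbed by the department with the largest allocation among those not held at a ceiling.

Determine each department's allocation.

Finishing: $989,680; Shipping: $858,460; Receiving: $289,800; Tooling: $261,700; Inspection: $262,200

Sum of headcount: 581.
Unconstrained shares: Finishing 829,247.92; Shipping 719,292.39; Receiving 242,818.45; Tooling 623,081.31; Inspection 247,399.93.
Held at cap: Tooling ($261,700); residual $2,400,140 reallocated over remaining headcount 445.
Held at cap: Inspection ($262,200); residual $2,137,940 reallocated over remaining headcount 391.
Shares after redistribution: Finishing 989,685.78 → $989,690; Shipping 858,456.73 → $858,460; Receiving 289,797.49 → $289,800.
Rounding difference −$10 applied to Finishing → $989,680.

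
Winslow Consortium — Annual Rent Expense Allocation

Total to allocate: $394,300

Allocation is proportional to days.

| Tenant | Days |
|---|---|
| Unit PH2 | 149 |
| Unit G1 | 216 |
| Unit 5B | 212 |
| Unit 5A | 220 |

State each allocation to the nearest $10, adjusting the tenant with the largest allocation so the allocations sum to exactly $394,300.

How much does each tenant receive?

Unit PH2: $73,710; Unit G1: $106,860; Unit 5B: $104,880; Unit 5A: $108,850

Combined days = 797.
Raw shares: Unit PH2 149/797 × $394,300 = 73,714.81; Unit G1 216/797 × $394,300 = 106,861.73; Unit 5B 212/797 × $394,300 = 104,882.81; Unit 5A 220/797 × $394,300 = 108,840.65.
At nearest $10: Unit PH2 $73,710; Unit G1 $106,860; Unit 5B $104,880; Unit 5A $108,840. Sum = $394,290.
Difference $394,300 − $394,290 = +$10 applied to largest allocation (Unit 5A): Unit 5A becomes $108,850.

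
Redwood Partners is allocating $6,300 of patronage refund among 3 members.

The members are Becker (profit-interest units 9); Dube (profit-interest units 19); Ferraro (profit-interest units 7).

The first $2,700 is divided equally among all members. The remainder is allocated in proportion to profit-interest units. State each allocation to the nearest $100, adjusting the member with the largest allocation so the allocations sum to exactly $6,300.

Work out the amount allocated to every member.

Becker: $1,800 · Dube: $2,900 · Ferraro: $1,600

Equal tier: $2,700 ÷ 3 = $900 apiece.
Remainder $3,600 by profit-interest units (total 35): Becker 925.71 → $900; Dube 1,954.29 → $2,000; Ferraro 720.00 → $700.
Totals: Becker $900 + $900 = $1,800; Dube $900 + $2,000 = $2,900; Ferraro $900 + $700 = $1,600.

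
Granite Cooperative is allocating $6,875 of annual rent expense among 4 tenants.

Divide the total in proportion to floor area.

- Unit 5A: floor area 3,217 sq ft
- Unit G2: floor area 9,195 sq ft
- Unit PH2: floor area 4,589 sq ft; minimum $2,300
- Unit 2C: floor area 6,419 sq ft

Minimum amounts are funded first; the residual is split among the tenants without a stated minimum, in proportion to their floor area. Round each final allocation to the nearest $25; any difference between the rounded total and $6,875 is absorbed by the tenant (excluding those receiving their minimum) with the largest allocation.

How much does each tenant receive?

Fund the minimums — Unit PH2 $2,300. Remaining pool $4,575.
Remaining pool split over remaining floor area 18,831: Unit 5A 781.57 → $775; Unit G2 2,233.93 → $2,225; Unit 2C 1,559.50 → $1,550.
Rounding difference +$25 applied to Unit G2 → $2,250.

Unit 5A: $775 · Unit G2: $2,250 · Unit PH2: $2,300 · Unit 2C: $1,550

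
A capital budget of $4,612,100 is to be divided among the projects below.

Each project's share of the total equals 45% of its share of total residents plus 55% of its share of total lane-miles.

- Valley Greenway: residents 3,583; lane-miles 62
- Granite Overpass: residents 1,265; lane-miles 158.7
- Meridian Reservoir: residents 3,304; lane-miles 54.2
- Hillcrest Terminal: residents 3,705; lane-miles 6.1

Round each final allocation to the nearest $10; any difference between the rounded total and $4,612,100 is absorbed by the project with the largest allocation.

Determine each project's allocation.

Residents total 11,857; lane-miles total 281.
Combined weights (45% residents + 55% lane-miles): Valley Greenway 0.2573; Granite Overpass 0.3586; Meridian Reservoir 0.2315; Hillcrest Terminal 0.1526.
Raw shares: Valley Greenway 1,186,856.03; Granite Overpass 1,654,048.45; Meridian Reservoir 1,067,607.48; Hillcrest Terminal 703,588.04.
Rounded to nearest $10: Valley Greenway $1,186,860; Granite Overpass $1,654,050; Meridian Reservoir $1,067,610; Hillcrest Terminal $703,590. Sum = $4,612,110.
Difference $4,612,100 − $4,612,110 = −$10 applied to largest allocation (Granite Overpass): Granite Overpass becomes $1,654,040.

Valley Greenway: $1,186,860; Granite Overpass: $1,654,040; Meridian Reservoir: $1,067,610; Hillcrest Terminal: $703,590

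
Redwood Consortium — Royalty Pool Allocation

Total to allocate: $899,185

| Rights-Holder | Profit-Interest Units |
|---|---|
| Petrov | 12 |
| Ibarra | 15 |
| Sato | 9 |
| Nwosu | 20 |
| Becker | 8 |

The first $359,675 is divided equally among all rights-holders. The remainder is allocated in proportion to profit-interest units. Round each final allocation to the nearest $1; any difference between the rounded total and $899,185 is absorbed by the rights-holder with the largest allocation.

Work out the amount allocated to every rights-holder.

$359,675 shared equally gives $71,935 per rights-holder.
Remainder $539,510 by profit-interest units (total 64): Petrov 101,158.12 → $101,158; Ibarra 126,447.66 → $126,448; Sato 75,868.59 → $75,869; Nwosu 168,596.88 → $168,597; Becker 67,438.75 → $67,439.
Rounding difference −$1 on remainder applied to Nwosu.
Totals: Petrov $71,935 + $101,158 = $173,093; Ibarra $71,935 + $126,448 = $198,383; Sato $71,935 + $75,869 = $147,804; Nwosu $71,935 + $168,596 = $240,531; Becker $71,935 + $67,439 = $139,374.

Petrov: $173,093; Ibarra: $198,383; Sato: $147,804; Nwosu: $240,531; Becker: $139,374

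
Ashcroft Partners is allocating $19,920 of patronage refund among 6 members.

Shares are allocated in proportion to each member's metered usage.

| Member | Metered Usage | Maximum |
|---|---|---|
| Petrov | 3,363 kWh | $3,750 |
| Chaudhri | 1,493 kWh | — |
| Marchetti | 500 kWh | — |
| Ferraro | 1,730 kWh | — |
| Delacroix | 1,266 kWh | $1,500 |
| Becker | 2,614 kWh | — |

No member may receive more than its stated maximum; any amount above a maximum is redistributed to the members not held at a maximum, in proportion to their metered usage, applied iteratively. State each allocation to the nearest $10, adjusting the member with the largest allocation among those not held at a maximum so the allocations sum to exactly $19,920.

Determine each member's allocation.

Petrov: $3,750 · Chaudhri: $3,460 · Marchetti: $1,160 · Ferraro: $4,000 · Delacroix: $1,500 · Becker: $6,050

Total metered usage = 10,966.
Pro-rata shares before constraints: Petrov 6,108.97; Chaudhri 2,712.07; Marchetti 908.26; Ferraro 3,142.59; Delacroix 2,299.72; Becker 4,748.39.
Held at cap: Petrov ($3,750), Delacroix ($1,500); balance $14,670 reallocated over remaining metered usage 6,337.
Remaining shares: Chaudhri 3,456.26 → $3,460; Marchetti 1,157.49 → $1,160; Ferraro 4,004.91 → $4,000; Becker 6,051.35 → $6,050.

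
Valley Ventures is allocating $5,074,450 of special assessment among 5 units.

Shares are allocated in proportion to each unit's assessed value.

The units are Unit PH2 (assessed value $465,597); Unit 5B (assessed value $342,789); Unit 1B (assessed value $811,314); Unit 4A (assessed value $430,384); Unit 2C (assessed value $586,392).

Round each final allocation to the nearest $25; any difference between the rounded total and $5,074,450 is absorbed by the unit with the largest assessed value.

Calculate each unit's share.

Unit PH2: $896,150; Unit 5B: $659,775; Unit 1B: $1,561,525; Unit 4A: $828,375; Unit 2C: $1,128,625

Combined assessed value = 2,636,476.
Pro-rata amounts: Unit PH2 465,597/2,636,476 × $5,074,450 = 896,138.90; Unit 5B 342,789/2,636,476 × $5,074,450 = 659,769.19; Unit 1B 811,314/2,636,476 × $5,074,450 = 1,561,543.64; Unit 4A 430,384/2,636,476 × $5,074,450 = 828,364.11; Unit 2C 586,392/2,636,476 × $5,074,450 = 1,128,634.16.
After rounding ($25): Unit PH2 $896,150; Unit 5B $659,775; Unit 1B $1,561,550; Unit 4A $828,375; Unit 2C $1,128,625. Sum = $5,074,475.
Difference $5,074,450 − $5,074,475 = −$25 applied to largest assessed value (Unit 1B): Unit 1B becomes $1,561,525.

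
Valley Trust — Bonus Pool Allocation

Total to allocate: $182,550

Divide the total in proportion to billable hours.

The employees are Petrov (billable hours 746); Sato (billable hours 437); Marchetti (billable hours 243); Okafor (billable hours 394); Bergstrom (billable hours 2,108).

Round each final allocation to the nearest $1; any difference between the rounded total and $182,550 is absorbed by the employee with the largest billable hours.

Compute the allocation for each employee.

Petrov: $34,670 | Sato: $20,309 | Marchetti: $11,293 | Okafor: $18,311 | Bergstrom: $97,967

Billable hours total: 746 + 437 + 243 + 394 + 2,108 = 3,928.
Raw shares: Petrov 34,669.63; Sato 20,309.15; Marchetti 11,293.19; Okafor 18,310.77; Bergstrom 97,967.26.
At nearest $1: Petrov $34,670; Sato $20,309; Marchetti $11,293; Okafor $18,311; Bergstrom $97,967. Sum = $182,550.
Rounded total matches; no reconciliation needed.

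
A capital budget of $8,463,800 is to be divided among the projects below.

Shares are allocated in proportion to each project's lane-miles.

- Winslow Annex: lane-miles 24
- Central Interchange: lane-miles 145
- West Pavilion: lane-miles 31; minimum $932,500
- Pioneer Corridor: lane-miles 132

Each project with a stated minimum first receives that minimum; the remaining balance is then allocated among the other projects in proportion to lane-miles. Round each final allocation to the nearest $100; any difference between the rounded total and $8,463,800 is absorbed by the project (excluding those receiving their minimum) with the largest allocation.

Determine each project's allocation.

Winslow Annex: $600,500; Central Interchange: $3,628,000; West Pavilion: $932,500; Pioneer Corridor: $3,302,800

Minimums first: West Pavilion $932,500. Remaining pool $7,531,300.
Remaining pool split over remaining lane-miles 301: Winslow Annex 600,502.33 → $600,500; Central Interchange 3,628,034.88 → $3,628,000; Pioneer Corridor 3,302,762.79 → $3,302,800.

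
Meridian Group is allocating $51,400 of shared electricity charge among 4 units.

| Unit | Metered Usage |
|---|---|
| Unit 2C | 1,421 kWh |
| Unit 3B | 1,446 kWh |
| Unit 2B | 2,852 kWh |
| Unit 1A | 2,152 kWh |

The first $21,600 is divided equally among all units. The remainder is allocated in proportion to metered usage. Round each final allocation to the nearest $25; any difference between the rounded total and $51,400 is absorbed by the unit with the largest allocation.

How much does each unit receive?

First tranche $21,600 split equally: $5,400 each.
Remainder $29,800 by metered usage (total 7,871): Unit 2C 5,379.98 → $5,375; Unit 3B 5,474.63 → $5,475; Unit 2B 10,797.81 → $10,800; Unit 1A 8,147.58 → $8,150.
Totals: Unit 2C $5,400 + $5,375 = $10,775; Unit 3B $5,400 + $5,475 = $10,875; Unit 2B $5,400 + $10,800 = $16,200; Unit 1A $5,400 + $8,150 = $13,550.

Unit 2C: $10,775 · Unit 3B: $10,875 · Unit 2B: $16,200 · Unit 1A: $13,550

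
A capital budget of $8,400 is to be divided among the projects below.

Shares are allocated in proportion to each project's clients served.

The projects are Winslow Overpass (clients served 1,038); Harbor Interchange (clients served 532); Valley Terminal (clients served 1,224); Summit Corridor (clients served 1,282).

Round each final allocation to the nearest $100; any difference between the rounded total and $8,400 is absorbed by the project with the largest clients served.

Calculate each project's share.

Sum of clients served: 1,038 + 532 + 1,224 + 1,282 = 4,076.
Raw shares: Winslow Overpass 2,139.16; Harbor Interchange 1,096.37; Valley Terminal 2,522.47; Summit Corridor 2,642.00.
Rounded to nearest $100: Winslow Overpass $2,100; Harbor Interchange $1,100; Valley Terminal $2,500; Summit Corridor $2,600. Sum = $8,300.
Difference $8,400 − $8,300 = +$100 applied to largest clients served (Summit Corridor): Summit Corridor becomes $2,700.

Winslow Overpass: $2,100 · Harbor Interchange: $1,100 · Valley Terminal: $2,500 · Summit Corridor: $2,700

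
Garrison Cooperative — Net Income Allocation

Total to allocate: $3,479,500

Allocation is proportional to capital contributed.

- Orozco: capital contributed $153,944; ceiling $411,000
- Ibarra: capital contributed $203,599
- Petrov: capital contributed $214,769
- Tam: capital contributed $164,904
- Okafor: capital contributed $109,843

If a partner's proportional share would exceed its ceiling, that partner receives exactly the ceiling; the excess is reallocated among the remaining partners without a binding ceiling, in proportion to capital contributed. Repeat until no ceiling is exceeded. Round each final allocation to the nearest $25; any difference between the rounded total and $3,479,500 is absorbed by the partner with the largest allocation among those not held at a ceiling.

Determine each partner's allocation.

Orozco: $411,000; Ibarra: $901,350; Petrov: $950,800; Tam: $730,050; Okafor: $486,300

Combined capital contributed = 847,059.
Pro-rata shares before constraints: Orozco 632,362.27; Ibarra 836,332.20; Petrov 882,215.68; Tam 677,383.12; Okafor 451,206.73.
Capped: Orozco ($411,000); balance $3,068,500 reallocated over remaining capital contributed 693,115.
Remaining shares: Ibarra 901,356.24 → $901,350; Petrov 950,807.12 → $950,800; Tam 730,049.02 → $730,050; Okafor 486,287.62 → $486,300.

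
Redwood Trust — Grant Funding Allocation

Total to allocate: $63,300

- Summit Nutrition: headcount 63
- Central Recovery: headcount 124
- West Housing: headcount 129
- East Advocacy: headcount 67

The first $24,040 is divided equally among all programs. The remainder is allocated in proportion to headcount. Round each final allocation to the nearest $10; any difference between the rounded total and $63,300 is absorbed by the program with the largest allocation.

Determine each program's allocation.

$24,040 shared equally gives $6,010 per program.
Remainder $39,260 by headcount (total 383): Summit Nutrition 6,457.91 → $6,460; Central Recovery 12,710.81 → $12,710; West Housing 13,223.34 → $13,220; East Advocacy 6,867.94 → $6,870.
Totals: Summit Nutrition $6,010 + $6,460 = $12,470; Central Recovery $6,010 + $12,710 = $18,720; West Housing $6,010 + $13,220 = $19,230; East Advocacy $6,010 + $6,870 = $12,880.

Summit Nutrition: $12,470 · Central Recovery: $18,720 · West Housing: $19,230 · East Advocacy: $12,880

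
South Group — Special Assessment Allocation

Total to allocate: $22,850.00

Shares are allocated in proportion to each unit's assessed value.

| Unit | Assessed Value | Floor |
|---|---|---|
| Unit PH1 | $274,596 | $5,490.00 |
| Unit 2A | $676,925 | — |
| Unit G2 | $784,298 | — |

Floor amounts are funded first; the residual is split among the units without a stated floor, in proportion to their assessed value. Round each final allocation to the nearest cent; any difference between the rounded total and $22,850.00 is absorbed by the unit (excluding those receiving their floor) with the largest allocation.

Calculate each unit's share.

Unit PH1: $5,490.00 | Unit 2A: $8,042.18 | Unit G2: $9,317.82

Minimums first: Unit PH1 $5,490.00. Balance $17,360.00.
Balance split over remaining assessed value 1,461,223: Unit 2A 8,042.1797 → $8,042.18; Unit G2 9,317.8203 → $9,317.82.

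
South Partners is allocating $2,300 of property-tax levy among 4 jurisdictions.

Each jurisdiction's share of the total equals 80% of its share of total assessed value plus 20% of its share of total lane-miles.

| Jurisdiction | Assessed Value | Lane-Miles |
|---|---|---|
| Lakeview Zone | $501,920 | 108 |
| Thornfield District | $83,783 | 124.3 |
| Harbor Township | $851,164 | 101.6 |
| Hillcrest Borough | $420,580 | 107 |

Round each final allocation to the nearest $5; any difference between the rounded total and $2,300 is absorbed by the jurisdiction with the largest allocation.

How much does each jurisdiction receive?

Lakeview Zone: $610 · Thornfield District: $215 · Harbor Township: $945 · Hillcrest Borough: $530

Totals — assessed value 1,857,447, lane-miles 440.9.
Blended shares (80% assessed value + 20% lane-miles): Lakeview Zone 0.2652; Thornfield District 0.0925; Harbor Township 0.4127; Hillcrest Borough 0.2297.
Raw shares: Lakeview Zone 609.88; Thornfield District 212.68; Harbor Township 949.17; Hillcrest Borough 528.26.
After rounding ($5): Lakeview Zone $610; Thornfield District $215; Harbor Township $950; Hillcrest Borough $530. Sum = $2,305.
Difference $2,300 − $2,305 = −$5 applied to largest allocation (Harbor Township): Harbor Township becomes $945.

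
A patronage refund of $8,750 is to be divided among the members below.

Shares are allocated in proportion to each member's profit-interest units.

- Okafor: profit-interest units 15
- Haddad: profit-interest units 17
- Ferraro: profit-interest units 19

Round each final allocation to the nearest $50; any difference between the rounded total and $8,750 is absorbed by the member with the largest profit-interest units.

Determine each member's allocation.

Sum of profit-interest units: 51.
Pro-rata amounts: Okafor 15/51 × $8,750 = 2,573.53; Haddad 17/51 × $8,750 = 2,916.67; Ferraro 19/51 × $8,750 = 3,259.80.
At nearest $50: Okafor $2,550; Haddad $2,900; Ferraro $3,250. Sum = $8,700.
Difference $8,750 − $8,700 = +$50 applied to largest profit-interest units (Ferraro): Ferraro becomes $3,300.

Okafor: $2,550 · Haddad: $2,900 · Ferraro: $3,300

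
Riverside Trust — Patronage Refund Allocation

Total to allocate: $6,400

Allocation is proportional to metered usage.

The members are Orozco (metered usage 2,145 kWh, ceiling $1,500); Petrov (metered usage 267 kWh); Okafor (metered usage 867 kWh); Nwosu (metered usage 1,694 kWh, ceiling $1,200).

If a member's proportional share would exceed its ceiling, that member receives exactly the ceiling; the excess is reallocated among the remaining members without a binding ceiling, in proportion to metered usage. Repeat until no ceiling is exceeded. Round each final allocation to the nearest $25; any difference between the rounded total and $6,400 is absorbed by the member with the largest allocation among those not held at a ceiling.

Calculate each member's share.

Orozco: $1,500; Petrov: $875; Okafor: $2,825; Nwosu: $1,200

Sum of metered usage: 4,973.
Pro-rata shares before constraints: Orozco 2,760.51; Petrov 343.62; Okafor 1,115.79; Nwosu 2,180.09.
Cap binds for Orozco ($1,500), Nwosu ($1,200); remaining pool $3,700 reallocated over remaining metered usage 1,134.
Shares after redistribution: Petrov 871.16 → $875; Okafor 2,828.84 → $2,825.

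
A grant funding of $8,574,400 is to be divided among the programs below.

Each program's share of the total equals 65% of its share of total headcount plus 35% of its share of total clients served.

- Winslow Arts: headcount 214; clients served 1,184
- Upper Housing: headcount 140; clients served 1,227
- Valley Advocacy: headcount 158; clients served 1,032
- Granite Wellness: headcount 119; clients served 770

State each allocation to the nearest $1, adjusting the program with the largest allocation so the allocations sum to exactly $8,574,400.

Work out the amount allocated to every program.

Totals — headcount 631, clients served 4,213.
Composite weights (65% headcount + 35% clients served): Winslow Arts 0.3188; Upper Housing 0.2462; Valley Advocacy 0.2485; Granite Wellness 0.1866.
Raw shares: Winslow Arts 2,733,569.76; Upper Housing 2,110,588.73; Valley Advocacy 2,130,671.17; Granite Wellness 1,599,570.35.
At nearest $1: Winslow Arts $2,733,570; Upper Housing $2,110,589; Valley Advocacy $2,130,671; Granite Wellness $1,599,570. Sum = $8,574,400.
Sum already equals the total — no adjustment.

Winslow Arts: $2,733,570; Upper Housing: $2,110,589; Valley Advocacy: $2,130,671; Granite Wellness: $1,599,570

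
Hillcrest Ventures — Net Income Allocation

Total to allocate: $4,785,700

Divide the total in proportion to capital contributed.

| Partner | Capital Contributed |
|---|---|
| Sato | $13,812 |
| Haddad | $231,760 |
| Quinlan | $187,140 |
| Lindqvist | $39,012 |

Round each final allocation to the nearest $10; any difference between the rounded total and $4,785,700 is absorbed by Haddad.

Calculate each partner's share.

Sum of capital contributed: 471,724.
Proportional shares: Sato 13,812/471,724 × $4,785,700 = 140,124.50; Haddad 231,760/471,724 × $4,785,700 = 2,351,234.69; Quinlan 187,140/471,724 × $4,785,700 = 1,898,559.11; Lindqvist 39,012/471,724 × $4,785,700 = 395,781.70.
After rounding ($10): Sato $140,120; Haddad $2,351,230; Quinlan $1,898,560; Lindqvist $395,780. Sum = $4,785,690.
Difference $4,785,700 − $4,785,690 = +$10 applied to Haddad: Haddad becomes $2,351,240.

Sato: $140,120 | Haddad: $2,351,240 | Quinlan: $1,898,560 | Lindqvist: $395,780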